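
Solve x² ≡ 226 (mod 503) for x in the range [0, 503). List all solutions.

Since 503 ≡ 3 (mod 4), a square root of 226 is 226^((503+1)/4) = 226^126 mod 503.
Repeated squaring: 226^2≡273, 226^4≡85, 226^8≡183, 226^16≡291, 226^32≡177, 226^64≡143 (mod 503).
226^126 = 226^(64+32+16+8+4+2) ≡ 27 (mod 503).
Check: 27² = 729 ≡ 226 (mod 503). The two roots are 27 and 476.

27, 476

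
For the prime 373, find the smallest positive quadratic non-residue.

(2/373) = −1, so 2 is the smallest positive non-residue mod 373.

2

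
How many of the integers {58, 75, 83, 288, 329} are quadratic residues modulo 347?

3

(58/347) = -1 → non-residue.
(75/347) = +1 → QR.
(83/347) = +1 → QR.
(288/347) = -1 → non-residue.
(329/347) = +1 → QR.
Total quadratic residues among the 5: 3.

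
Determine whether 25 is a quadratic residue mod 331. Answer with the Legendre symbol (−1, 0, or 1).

1

Reciprocity: 25 ≡ 1 and 331 ≡ 3 (mod 4), so (25/331) = +(331/25).
Reduce top mod 25: now compute (6/25).
Pull out 2: since 25 ≡ 1 (mod 8), (2/25) = +1.
Reciprocity: 3 ≡ 3 and 25 ≡ 1 (mod 4), so (3/25) = +(25/3).
Reduce top mod 3: now compute (1/3).
Reached (1/3) = 1. Collecting the sign flips along the way, the symbol is +1.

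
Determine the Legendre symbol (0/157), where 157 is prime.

Top reduces to 0: gcd > 1, so the symbol is 0.

0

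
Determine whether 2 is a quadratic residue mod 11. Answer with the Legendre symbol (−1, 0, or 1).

Pull out 2: since 11 ≡ 3 (mod 8), (2/11) = -1.
Reached (1/11) = 1. Collecting the sign flips along the way, the symbol is -1.

-1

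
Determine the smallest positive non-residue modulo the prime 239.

(2/239) = +1, so 2 is a residue.
(3/239) = +1, so 3 is a residue.
(4/239) = +1, so 4 is a residue.
(5/239) = +1, so 5 is a residue.
(6/239) = +1, so 6 is a residue.
(7/239) = −1, so 7 is the smallest positive non-residue mod 239.

7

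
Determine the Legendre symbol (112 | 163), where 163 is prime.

Pull out 2^4: since 163 ≡ 3 (mod 8), (2/163) = -1, so (2/163)^4 = +1.
Reciprocity: 7 ≡ 3 and 163 ≡ 3 (mod 4), so (7/163) = −(163/7).
Reduce top mod 7: now compute (2/7).
Pull out 2: since 7 ≡ 7 (mod 8), (2/7) = +1.
Reached (1/7) = 1. Collecting the sign flips along the way, the symbol is -1.

-1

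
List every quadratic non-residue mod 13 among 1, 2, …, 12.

Square k = 1,…,6 (k and 13−k give the same square):
1²=1, 2²=4, 3²=9, 4²≡3, 5²≡12, 6²≡10 (mod 13).
The residues are {1, 3, 4, 9, 10, 12}; the non-residues are the remaining 6 nonzero classes.

2 5 6 7 8 11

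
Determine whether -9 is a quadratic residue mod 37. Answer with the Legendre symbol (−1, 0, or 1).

First reduce: -9 ≡ 28 (mod 37).
Pull out 2^2: since 37 ≡ 5 (mod 8), (2/37) = -1, so (2/37)^2 = +1.
Reciprocity: 7 ≡ 3 and 37 ≡ 1 (mod 4), so (7/37) = +(37/7).
Reduce top mod 7: now compute (2/7).
Pull out 2: since 7 ≡ 7 (mod 8), (2/7) = +1.
Reached (1/7) = 1. Collecting the sign flips along the way, the symbol is +1.

1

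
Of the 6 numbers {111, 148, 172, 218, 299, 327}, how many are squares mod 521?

2

(111/521) = -1 → non-residue.
(148/521) = +1 → QR.
(172/521) = -1 → non-residue.
(218/521) = -1 → non-residue.
(299/521) = -1 → non-residue.
(327/521) = +1 → QR.
Total quadratic residues among the 6: 2.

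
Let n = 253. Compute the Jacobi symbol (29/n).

-1

Reciprocity: 29 ≡ 1 and 253 ≡ 1 (mod 4), so (29/253) = +(253/29).
Reduce top mod 29: now compute (21/29).
Reciprocity: 21 ≡ 1 and 29 ≡ 1 (mod 4), so (21/29) = +(29/21).
Reduce top mod 21: now compute (8/21).
Pull out 2^3: since 21 ≡ 5 (mod 8), (2/21) = -1, so (2/21)^3 = -1.
Reached (1/21) = 1. Collecting the sign flips along the way, the symbol is -1.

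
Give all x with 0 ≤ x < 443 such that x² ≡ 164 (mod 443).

44, 399

Since 443 ≡ 3 (mod 4), a square root of 164 is 164^((443+1)/4) = 164^111 mod 443.
Repeated squaring: 164^2≡316, 164^4≡181, 164^8≡422, 164^16≡441, 164^32≡4, 164^64≡16 (mod 443).
164^111 = 164^(64+32+8+4+2+1) ≡ 399 (mod 443).
Check: 399² = 159201 ≡ 164 (mod 443). The two roots are 44 and 399.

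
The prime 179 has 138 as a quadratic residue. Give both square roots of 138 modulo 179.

Since 179 ≡ 3 (mod 4), a square root of 138 is 138^((179+1)/4) = 138^45 mod 179.
Repeated squaring: 138^2≡70, 138^4≡67, 138^8≡14, 138^16≡17, 138^32≡110 (mod 179).
138^45 = 138^(32+8+4+1) ≡ 106 (mod 179).
Check: 106² = 11236 ≡ 138 (mod 179). The two roots are 73 and 106.

73, 106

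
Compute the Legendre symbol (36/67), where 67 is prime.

Pull out 2^2: since 67 ≡ 3 (mod 8), (2/67) = -1, so (2/67)^2 = +1.
Reciprocity: 9 ≡ 1 and 67 ≡ 3 (mod 4), so (9/67) = +(67/9).
Reduce top mod 9: now compute (4/9).
Pull out 2^2: since 9 ≡ 1 (mod 8), (2/9) = +1, so (2/9)^2 = +1.
Reached (1/9) = 1. Collecting the sign flips along the way, the symbol is +1.

1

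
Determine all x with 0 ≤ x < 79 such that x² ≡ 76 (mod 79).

Since 79 ≡ 3 (mod 4), a square root of 76 is 76^((79+1)/4) = 76^20 mod 79.
Repeated squaring: 76^2≡9, 76^4≡2, 76^8≡4, 76^16≡16 (mod 79).
76^20 = 76^(16+4) ≡ 32 (mod 79).
Check: 32² = 1024 ≡ 76 (mod 79). The two roots are 32 and 47.

32, 47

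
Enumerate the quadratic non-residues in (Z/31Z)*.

3, 6, 11, 12, 13, 15, 17, 21, 22, 23, 24, 26, 27, 29, 30

Square k = 1,…,15 (k and 31−k give the same square):
1²=1, 2²=4, 3²=9, 4²=16, 5²=25, 6²≡5, 7²≡18, 8²≡2, 9²≡19, 10²≡7, 11²≡28, 12²≡20, 13²≡14, 14²≡10, 15²≡8 (mod 31).
The residues are {1, 2, 4, 5, 7, 8, 9, 10, 14, 16, 18, 19, 20, 25, 28}; the non-residues are the remaining 15 nonzero classes.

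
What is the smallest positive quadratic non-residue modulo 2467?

2

(2/2467) = −1, so 2 is the smallest positive non-residue mod 2467.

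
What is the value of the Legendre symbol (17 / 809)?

-1

Reciprocity: 17 ≡ 1 and 809 ≡ 1 (mod 4), so (17/809) = +(809/17).
Reduce top mod 17: now compute (10/17).
Pull out 2: since 17 ≡ 1 (mod 8), (2/17) = +1.
Reciprocity: 5 ≡ 1 and 17 ≡ 1 (mod 4), so (5/17) = +(17/5).
Reduce top mod 5: now compute (2/5).
Pull out 2: since 5 ≡ 5 (mod 8), (2/5) = -1.
Reached (1/5) = 1. Collecting the sign flips along the way, the symbol is -1.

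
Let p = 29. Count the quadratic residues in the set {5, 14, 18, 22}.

(5/29) = +1 → QR.
(14/29) = -1 → non-residue.
(18/29) = -1 → non-residue.
(22/29) = +1 → QR.
Total quadratic residues among the 4: 2.

2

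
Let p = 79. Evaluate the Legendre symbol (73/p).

Reciprocity: 73 ≡ 1 and 79 ≡ 3 (mod 4), so (73/79) = +(79/73).
Reduce top mod 73: now compute (6/73).
Pull out 2: since 73 ≡ 1 (mod 8), (2/73) = +1.
Reciprocity: 3 ≡ 3 and 73 ≡ 1 (mod 4), so (3/73) = +(73/3).
Reduce top mod 3: now compute (1/3).
Reached (1/3) = 1. Collecting the sign flips along the way, the symbol is +1.

1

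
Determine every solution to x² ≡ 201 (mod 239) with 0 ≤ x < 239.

100, 139

Since 239 ≡ 3 (mod 4), a square root of 201 is 201^((239+1)/4) = 201^60 mod 239.
Repeated squaring: 201^2≡10, 201^4≡100, 201^8≡201, 201^16≡10, 201^32≡100 (mod 239).
201^60 = 201^(32+16+8+4) ≡ 100 (mod 239).
Check: 100² = 10000 ≡ 201 (mod 239). The two roots are 100 and 139.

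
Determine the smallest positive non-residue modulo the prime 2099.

(2/2099) = −1, so 2 is the smallest positive non-residue mod 2099.

2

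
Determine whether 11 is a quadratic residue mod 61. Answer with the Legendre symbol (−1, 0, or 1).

Euler's criterion: (11/61) ≡ 11^30 (mod 61).
11^2 ≡ 60 (mod 61)
11^4 ≡ 1 (mod 61)
11^8 ≡ 1 (mod 61)
11^16 ≡ 1 (mod 61)
11^30 = 11^(16+8+4+2) ≡ 60 (mod 61).
Result is 60 ≡ −1, so (11/61) = −1.

-1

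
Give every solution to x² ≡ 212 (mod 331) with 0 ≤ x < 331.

Since 331 ≡ 3 (mod 4), a square root of 212 is 212^((331+1)/4) = 212^83 mod 331.
Repeated squaring: 212^2≡259, 212^4≡219, 212^8≡297, 212^16≡163, 212^32≡89, 212^64≡308 (mod 331).
212^83 = 212^(64+16+2+1) ≡ 132 (mod 331).
Check: 132² = 17424 ≡ 212 (mod 331). The two roots are 132 and 199.

132, 199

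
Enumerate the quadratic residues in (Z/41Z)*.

1, 2, 4, 5, 8, 9, 10, 16, 18, 20, 21, 23, 25, 31, 32, 33, 36, 37, 39, 40

Square k = 1,…,20 (k and 41−k give the same square):
1²=1, 2²=4, 3²=9, 4²=16, 5²=25, 6²=36, 7²≡8, 8²≡23, 9²≡40, 10²≡18, 11²≡39, 12²≡21, 13²≡5, 14²≡32, 15²≡20, 16²≡10, 17²≡2, 18²≡37, 19²≡33, 20²≡31 (mod 41).
So the quadratic residues mod 41 are {1, 2, 4, 5, 8, 9, 10, 16, 18, 20, 21, 23, 25, 31, 32, 33, 36, 37, 39, 40}.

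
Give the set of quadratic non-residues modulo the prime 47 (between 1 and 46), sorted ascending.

Square k = 1,…,23 (k and 47−k give the same square):
1²=1, 2²=4, 3²=9, 4²=16, 5²=25, 6²=36, 7²≡2, 8²≡17, 9²≡34, 10²≡6, 11²≡27, 12²≡3, 13²≡28, 14²≡8, 15²≡37, 16²≡21, 17²≡7, 18²≡42, 19²≡32, 20²≡24, 21²≡18, 22²≡14, 23²≡12 (mod 47).
The residues are {1, 2, 3, 4, 6, 7, 8, 9, 12, 14, 16, 17, 18, 21, 24, 25, 27, 28, 32, 34, 36, 37, 42}; the non-residues are the remaining 23 nonzero classes.

5 10 11 13 15 19 20 22 23 26 29 30 31 33 35 38 39 40 41 43 44 45 46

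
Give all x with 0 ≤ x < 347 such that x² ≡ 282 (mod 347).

87, 260

Since 347 ≡ 3 (mod 4), a square root of 282 is 282^((347+1)/4) = 282^87 mod 347.
Repeated squaring: 282^2≡61, 282^4≡251, 282^8≡194, 282^16≡160, 282^32≡269, 282^64≡185 (mod 347).
282^87 = 282^(64+16+4+2+1) ≡ 87 (mod 347).
Check: 87² = 7569 ≡ 282 (mod 347). The two roots are 87 and 260.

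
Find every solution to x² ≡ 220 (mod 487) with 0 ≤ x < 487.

Since 487 ≡ 3 (mod 4), a square root of 220 is 220^((487+1)/4) = 220^122 mod 487.
Repeated squaring: 220^2≡187, 220^4≡392, 220^8≡259, 220^16≡362, 220^32≡41, 220^64≡220 (mod 487).
220^122 = 220^(64+32+16+8+2) ≡ 41 (mod 487).
Check: 41² = 1681 ≡ 220 (mod 487). The two roots are 41 and 446.

41, 446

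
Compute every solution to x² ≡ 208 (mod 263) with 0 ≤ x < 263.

58, 205

Since 263 ≡ 3 (mod 4), a square root of 208 is 208^((263+1)/4) = 208^66 mod 263.
Repeated squaring: 208^2≡132, 208^4≡66, 208^8≡148, 208^16≡75, 208^32≡102, 208^64≡147 (mod 263).
208^66 = 208^(64+2) ≡ 205 (mod 263).
Check: 205² = 42025 ≡ 208 (mod 263). The two roots are 58 and 205.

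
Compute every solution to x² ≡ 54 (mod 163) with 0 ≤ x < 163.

Since 163 ≡ 3 (mod 4), a square root of 54 is 54^((163+1)/4) = 54^41 mod 163.
Repeated squaring: 54^2≡145, 54^4≡161, 54^8≡4, 54^16≡16, 54^32≡93 (mod 163).
54^41 = 54^(32+8+1) ≡ 39 (mod 163).
Check: 39² = 1521 ≡ 54 (mod 163). The two roots are 39 and 124.

39, 124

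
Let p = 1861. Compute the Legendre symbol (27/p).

Reciprocity: 27 ≡ 3 and 1861 ≡ 1 (mod 4), so (27/1861) = +(1861/27).
Reduce top mod 27: now compute (25/27).
Reciprocity: 25 ≡ 1 and 27 ≡ 3 (mod 4), so (25/27) = +(27/25).
Reduce top mod 25: now compute (2/25).
Pull out 2: since 25 ≡ 1 (mod 8), (2/25) = +1.
Reached (1/25) = 1. Collecting the sign flips along the way, the symbol is +1.

1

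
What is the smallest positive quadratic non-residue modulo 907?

(2/907) = −1, so 2 is the smallest positive non-residue mod 907.

2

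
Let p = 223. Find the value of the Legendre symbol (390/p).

First reduce: 390 ≡ 167 (mod 223).
Reciprocity: 167 ≡ 3 and 223 ≡ 3 (mod 4), so (167/223) = −(223/167).
Reduce top mod 167: now compute (56/167).
Pull out 2^3: since 167 ≡ 7 (mod 8), (2/167) = +1, so (2/167)^3 = +1.
Reciprocity: 7 ≡ 3 and 167 ≡ 3 (mod 4), so (7/167) = −(167/7).
Reduce top mod 7: now compute (6/7).
Pull out 2: since 7 ≡ 7 (mod 8), (2/7) = +1.
Reciprocity: 3 ≡ 3 and 7 ≡ 3 (mod 4), so (3/7) = −(7/3).
Reduce top mod 3: now compute (1/3).
Reached (1/3) = 1. Collecting the sign flips along the way, the symbol is -1.

-1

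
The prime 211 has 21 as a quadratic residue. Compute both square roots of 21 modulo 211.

Since 211 ≡ 3 (mod 4), a square root of 21 is 21^((211+1)/4) = 21^53 mod 211.
Repeated squaring: 21^2≡19, 21^4≡150, 21^8≡134, 21^16≡21, 21^32≡19 (mod 211).
21^53 = 21^(32+16+4+1) ≡ 134 (mod 211).
Check: 134² = 17956 ≡ 21 (mod 211). The two roots are 77 and 134.

77, 134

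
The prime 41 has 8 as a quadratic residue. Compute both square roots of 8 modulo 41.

41 ≡ 1 (mod 4), so we find a root by search.
Trying successive values, 7² = 49 ≡ 8 (mod 41). The other root is 41 − 7 = 34.

7, 34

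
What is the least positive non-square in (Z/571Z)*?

(2/571) = −1, so 2 is the smallest positive non-residue mod 571.

2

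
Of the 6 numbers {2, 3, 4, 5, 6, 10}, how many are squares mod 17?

2

(2/17) = +1 → QR.
(3/17) = -1 → non-residue.
(4/17) = +1 → QR.
(5/17) = -1 → non-residue.
(6/17) = -1 → non-residue.
(10/17) = -1 → non-residue.
Total quadratic residues among the 6: 2.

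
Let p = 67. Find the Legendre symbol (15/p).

Euler's criterion: (15/67) ≡ 15^33 (mod 67).
15^2 ≡ 24 (mod 67)
15^4 ≡ 40 (mod 67)
15^8 ≡ 59 (mod 67)
15^16 ≡ 64 (mod 67)
15^32 ≡ 9 (mod 67)
15^33 = 15^(32+1) ≡ 1 (mod 67).
Result is 1, so (15/67) = 1.

1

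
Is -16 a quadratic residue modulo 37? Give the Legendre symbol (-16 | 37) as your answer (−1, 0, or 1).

Euler's criterion: (-16/37) ≡ 21^18 (mod 37).
21^2 ≡ 34 (mod 37)
21^4 ≡ 9 (mod 37)
21^8 ≡ 7 (mod 37)
21^16 ≡ 12 (mod 37)
21^18 = 21^(16+2) ≡ 1 (mod 37).
Result is 1, so (-16/37) = 1.

1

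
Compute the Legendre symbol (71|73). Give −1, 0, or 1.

Reciprocity: 71 ≡ 3 and 73 ≡ 1 (mod 4), so (71/73) = +(73/71).
Reduce top mod 71: now compute (2/71).
Pull out 2: since 71 ≡ 7 (mod 8), (2/71) = +1.
Reached (1/71) = 1. Collecting the sign flips along the way, the symbol is +1.

1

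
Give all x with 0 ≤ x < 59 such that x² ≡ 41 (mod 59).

10, 49

Since 59 ≡ 3 (mod 4), a square root of 41 is 41^((59+1)/4) = 41^15 mod 59.
Repeated squaring: 41^2≡29, 41^4≡15, 41^8≡48 (mod 59).
41^15 = 41^(8+4+2+1) ≡ 49 (mod 59).
Check: 49² = 2401 ≡ 41 (mod 59). The two roots are 10 and 49.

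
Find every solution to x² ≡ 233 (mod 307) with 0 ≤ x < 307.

141, 166

Since 307 ≡ 3 (mod 4), a square root of 233 is 233^((307+1)/4) = 233^77 mod 307.
Repeated squaring: 233^2≡257, 233^4≡44, 233^8≡94, 233^16≡240, 233^32≡191, 233^64≡255 (mod 307).
233^77 = 233^(64+8+4+1) ≡ 141 (mod 307).
Check: 141² = 19881 ≡ 233 (mod 307). The two roots are 141 and 166.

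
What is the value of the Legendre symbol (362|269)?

1

Euler's criterion: (362/269) ≡ 93^134 (mod 269).
93^2 ≡ 41 (mod 269)
93^4 ≡ 67 (mod 269)
93^8 ≡ 185 (mod 269)
93^16 ≡ 62 (mod 269)
93^32 ≡ 78 (mod 269)
93^64 ≡ 166 (mod 269)
93^128 ≡ 118 (mod 269)
93^134 = 93^(128+4+2) ≡ 1 (mod 269).
Result is 1, so (362/269) = 1.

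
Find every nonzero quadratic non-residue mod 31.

Square k = 1,…,15 (k and 31−k give the same square):
1²=1, 2²=4, 3²=9, 4²=16, 5²=25, 6²≡5, 7²≡18, 8²≡2, 9²≡19, 10²≡7, 11²≡28, 12²≡20, 13²≡14, 14²≡10, 15²≡8 (mod 31).
The residues are {1, 2, 4, 5, 7, 8, 9, 10, 14, 16, 18, 19, 20, 25, 28}; the non-residues are the remaining 15 nonzero classes.

3, 6, 11, 12, 13, 15, 17, 21, 22, 23, 24, 26, 27, 29, 30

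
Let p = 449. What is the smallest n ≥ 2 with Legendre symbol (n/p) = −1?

3

(2/449) = +1, so 2 is a residue.
(3/449) = −1, so 3 is the smallest positive non-residue mod 449.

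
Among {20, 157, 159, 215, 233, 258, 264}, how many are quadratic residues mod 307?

3

(20/307) = -1 → non-residue.
(157/307) = -1 → non-residue.
(159/307) = -1 → non-residue.
(215/307) = +1 → QR.
(233/307) = +1 → QR.
(258/307) = -1 → non-residue.
(264/307) = +1 → QR.
Total quadratic residues among the 7: 3.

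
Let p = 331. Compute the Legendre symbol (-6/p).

First reduce: -6 ≡ 325 (mod 331).
Reciprocity: 325 ≡ 1 and 331 ≡ 3 (mod 4), so (325/331) = +(331/325).
Reduce top mod 325: now compute (6/325).
Pull out 2: since 325 ≡ 5 (mod 8), (2/325) = -1.
Reciprocity: 3 ≡ 3 and 325 ≡ 1 (mod 4), so (3/325) = +(325/3).
Reduce top mod 3: now compute (1/3).
Reached (1/3) = 1. Collecting the sign flips along the way, the symbol is -1.

-1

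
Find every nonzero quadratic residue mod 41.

Square k = 1,…,20 (k and 41−k give the same square):
1²=1, 2²=4, 3²=9, 4²=16, 5²=25, 6²=36, 7²≡8, 8²≡23, 9²≡40, 10²≡18, 11²≡39, 12²≡21, 13²≡5, 14²≡32, 15²≡20, 16²≡10, 17²≡2, 18²≡37, 19²≡33, 20²≡31 (mod 41).
So the quadratic residues mod 41 are {1, 2, 4, 5, 8, 9, 10, 16, 18, 20, 21, 23, 25, 31, 32, 33, 36, 37, 39, 40}.

1,2,4,5,8,9,10,16,18,20,21,23,25,31,32,33,36,37,39,40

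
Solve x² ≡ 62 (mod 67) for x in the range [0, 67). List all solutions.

Since 67 ≡ 3 (mod 4), a square root of 62 is 62^((67+1)/4) = 62^17 mod 67.
Repeated squaring: 62^2≡25, 62^4≡22, 62^8≡15, 62^16≡24 (mod 67).
62^17 = 62^(16+1) ≡ 14 (mod 67).
Check: 14² = 196 ≡ 62 (mod 67). The two roots are 14 and 53.

14, 53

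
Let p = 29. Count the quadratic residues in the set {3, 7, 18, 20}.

2

(3/29) = -1 → non-residue.
(7/29) = +1 → QR.
(18/29) = -1 → non-residue.
(20/29) = +1 → QR.
Total quadratic residues among the 4: 2.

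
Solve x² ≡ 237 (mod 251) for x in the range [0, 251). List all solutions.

Since 251 ≡ 3 (mod 4), a square root of 237 is 237^((251+1)/4) = 237^63 mod 251.
Repeated squaring: 237^2≡196, 237^4≡13, 237^8≡169, 237^16≡198, 237^32≡48 (mod 251).
237^63 = 237^(32+16+8+4+2+1) ≡ 194 (mod 251).
Check: 194² = 37636 ≡ 237 (mod 251). The two roots are 57 and 194.

57, 194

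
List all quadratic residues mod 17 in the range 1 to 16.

1,2,4,8,9,13,15,16

Square k = 1,…,8 (k and 17−k give the same square):
1²=1, 2²=4, 3²=9, 4²=16, 5²≡8, 6²≡2, 7²≡15, 8²≡13 (mod 17).
So the quadratic residues mod 17 are {1, 2, 4, 8, 9, 13, 15, 16}.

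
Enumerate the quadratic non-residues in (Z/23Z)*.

5,7,10,11,14,15,17,19,20,21,22

Square k = 1,…,11 (k and 23−k give the same square):
1²=1, 2²=4, 3²=9, 4²=16, 5²≡2, 6²≡13, 7²≡3, 8²≡18, 9²≡12, 10²≡8, 11²≡6 (mod 23).
The residues are {1, 2, 3, 4, 6, 8, 9, 12, 13, 16, 18}; the non-residues are the remaining 11 nonzero classes.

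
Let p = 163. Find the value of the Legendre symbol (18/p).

-1

Pull out 2: since 163 ≡ 3 (mod 8), (2/163) = -1.
Reciprocity: 9 ≡ 1 and 163 ≡ 3 (mod 4), so (9/163) = +(163/9).
Reduce top mod 9: now compute (1/9).
Reached (1/9) = 1. Collecting the sign flips along the way, the symbol is -1.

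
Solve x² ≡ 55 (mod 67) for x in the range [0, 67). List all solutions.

16, 51

Since 67 ≡ 3 (mod 4), a square root of 55 is 55^((67+1)/4) = 55^17 mod 67.
Repeated squaring: 55^2≡10, 55^4≡33, 55^8≡17, 55^16≡21 (mod 67).
55^17 = 55^(16+1) ≡ 16 (mod 67).
Check: 16² = 256 ≡ 55 (mod 67). The two roots are 16 and 51.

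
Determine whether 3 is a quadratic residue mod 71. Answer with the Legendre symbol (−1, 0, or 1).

1

Euler's criterion: (3/71) ≡ 3^35 (mod 71).
3^2 ≡ 9 (mod 71)
3^4 ≡ 10 (mod 71)
3^8 ≡ 29 (mod 71)
3^16 ≡ 60 (mod 71)
3^32 ≡ 50 (mod 71)
3^35 = 3^(32+2+1) ≡ 1 (mod 71).
Result is 1, so (3/71) = 1.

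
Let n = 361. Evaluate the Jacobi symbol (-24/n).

First reduce: -24 ≡ 337 (mod 361).
Reciprocity: 337 ≡ 1 and 361 ≡ 1 (mod 4), so (337/361) = +(361/337).
Reduce top mod 337: now compute (24/337).
Pull out 2^3: since 337 ≡ 1 (mod 8), (2/337) = +1, so (2/337)^3 = +1.
Reciprocity: 3 ≡ 3 and 337 ≡ 1 (mod 4), so (3/337) = +(337/3).
Reduce top mod 3: now compute (1/3).
Reached (1/3) = 1. Collecting the sign flips along the way, the symbol is +1.

1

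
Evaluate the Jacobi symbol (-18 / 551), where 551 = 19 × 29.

First reduce: -18 ≡ 533 (mod 551).
Reciprocity: 533 ≡ 1 and 551 ≡ 3 (mod 4), so (533/551) = +(551/533).
Reduce top mod 533: now compute (18/533).
Pull out 2: since 533 ≡ 5 (mod 8), (2/533) = -1.
Reciprocity: 9 ≡ 1 and 533 ≡ 1 (mod 4), so (9/533) = +(533/9).
Reduce top mod 9: now compute (2/9).
Pull out 2: since 9 ≡ 1 (mod 8), (2/9) = +1.
Reached (1/9) = 1. Collecting the sign flips along the way, the symbol is -1.

-1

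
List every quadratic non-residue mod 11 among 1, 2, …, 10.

2 6 7 8 10

Square k = 1,…,5 (k and 11−k give the same square):
1²=1, 2²=4, 3²=9, 4²≡5, 5²≡3 (mod 11).
The residues are {1, 3, 4, 5, 9}; the non-residues are the remaining 5 nonzero classes.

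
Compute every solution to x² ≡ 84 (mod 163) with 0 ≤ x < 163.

35, 128

Since 163 ≡ 3 (mod 4), a square root of 84 is 84^((163+1)/4) = 84^41 mod 163.
Repeated squaring: 84^2≡47, 84^4≡90, 84^8≡113, 84^16≡55, 84^32≡91 (mod 163).
84^41 = 84^(32+8+1) ≡ 35 (mod 163).
Check: 35² = 1225 ≡ 84 (mod 163). The two roots are 35 and 128.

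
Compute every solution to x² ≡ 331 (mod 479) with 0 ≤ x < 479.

143, 336

Since 479 ≡ 3 (mod 4), a square root of 331 is 331^((479+1)/4) = 331^120 mod 479.
Repeated squaring: 331^2≡349, 331^4≡135, 331^8≡23, 331^16≡50, 331^32≡105, 331^64≡8 (mod 479).
331^120 = 331^(64+32+16+8) ≡ 336 (mod 479).
Check: 336² = 112896 ≡ 331 (mod 479). The two roots are 143 and 336.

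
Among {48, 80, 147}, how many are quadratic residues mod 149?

(48/149) = -1 → non-residue.
(80/149) = +1 → QR.
(147/149) = -1 → non-residue.
Total quadratic residues among the 3: 1.

1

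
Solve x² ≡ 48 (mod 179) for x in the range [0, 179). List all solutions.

Since 179 ≡ 3 (mod 4), a square root of 48 is 48^((179+1)/4) = 48^45 mod 179.
Repeated squaring: 48^2≡156, 48^4≡171, 48^8≡64, 48^16≡158, 48^32≡83 (mod 179).
48^45 = 48^(32+8+4+1) ≡ 76 (mod 179).
Check: 76² = 5776 ≡ 48 (mod 179). The two roots are 76 and 103.

76, 103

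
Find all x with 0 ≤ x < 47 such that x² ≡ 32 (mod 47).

Since 47 ≡ 3 (mod 4), a square root of 32 is 32^((47+1)/4) = 32^12 mod 47.
Repeated squaring: 32^2≡37, 32^4≡6, 32^8≡36 (mod 47).
32^12 = 32^(8+4) ≡ 28 (mod 47).
Check: 28² = 784 ≡ 32 (mod 47). The two roots are 19 and 28.

19, 28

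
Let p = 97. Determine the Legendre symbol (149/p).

-1

First reduce: 149 ≡ 52 (mod 97).
Pull out 2^2: since 97 ≡ 1 (mod 8), (2/97) = +1, so (2/97)^2 = +1.
Reciprocity: 13 ≡ 1 and 97 ≡ 1 (mod 4), so (13/97) = +(97/13).
Reduce top mod 13: now compute (6/13).
Pull out 2: since 13 ≡ 5 (mod 8), (2/13) = -1.
Reciprocity: 3 ≡ 3 and 13 ≡ 1 (mod 4), so (3/13) = +(13/3).
Reduce top mod 3: now compute (1/3).
Reached (1/3) = 1. Collecting the sign flips along the way, the symbol is -1.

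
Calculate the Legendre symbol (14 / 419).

-1

Pull out 2: since 419 ≡ 3 (mod 8), (2/419) = -1.
Reciprocity: 7 ≡ 3 and 419 ≡ 3 (mod 4), so (7/419) = −(419/7).
Reduce top mod 7: now compute (6/7).
Pull out 2: since 7 ≡ 7 (mod 8), (2/7) = +1.
Reciprocity: 3 ≡ 3 and 7 ≡ 3 (mod 4), so (3/7) = −(7/3).
Reduce top mod 3: now compute (1/3).
Reached (1/3) = 1. Collecting the sign flips along the way, the symbol is -1.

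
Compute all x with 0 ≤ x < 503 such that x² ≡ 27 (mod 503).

193, 310

Since 503 ≡ 3 (mod 4), a square root of 27 is 27^((503+1)/4) = 27^126 mod 503.
Repeated squaring: 27^2≡226, 27^4≡273, 27^8≡85, 27^16≡183, 27^32≡291, 27^64≡177 (mod 503).
27^126 = 27^(64+32+16+8+4+2) ≡ 310 (mod 503).
Check: 310² = 96100 ≡ 27 (mod 503). The two roots are 193 and 310.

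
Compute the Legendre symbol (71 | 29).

First reduce: 71 ≡ 13 (mod 29).
Reciprocity: 13 ≡ 1 and 29 ≡ 1 (mod 4), so (13/29) = +(29/13).
Reduce top mod 13: now compute (3/13).
Reciprocity: 3 ≡ 3 and 13 ≡ 1 (mod 4), so (3/13) = +(13/3).
Reduce top mod 3: now compute (1/3).
Reached (1/3) = 1. Collecting the sign flips along the way, the symbol is +1.

1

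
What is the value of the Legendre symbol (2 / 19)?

-1

Pull out 2: since 19 ≡ 3 (mod 8), (2/19) = -1.
Reached (1/19) = 1. Collecting the sign flips along the way, the symbol is -1.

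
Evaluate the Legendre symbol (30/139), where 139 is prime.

Pull out 2: since 139 ≡ 3 (mod 8), (2/139) = -1.
Reciprocity: 15 ≡ 3 and 139 ≡ 3 (mod 4), so (15/139) = −(139/15).
Reduce top mod 15: now compute (4/15).
Pull out 2^2: since 15 ≡ 7 (mod 8), (2/15) = +1, so (2/15)^2 = +1.
Reached (1/15) = 1. Collecting the sign flips along the way, the symbol is +1.

1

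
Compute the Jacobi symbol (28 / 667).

-1

Pull out 2^2: since 667 ≡ 3 (mod 8), (2/667) = -1, so (2/667)^2 = +1.
Reciprocity: 7 ≡ 3 and 667 ≡ 3 (mod 4), so (7/667) = −(667/7).
Reduce top mod 7: now compute (2/7).
Pull out 2: since 7 ≡ 7 (mod 8), (2/7) = +1.
Reached (1/7) = 1. Collecting the sign flips along the way, the symbol is -1.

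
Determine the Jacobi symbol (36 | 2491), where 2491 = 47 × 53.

Pull out 2^2: since 2491 ≡ 3 (mod 8), (2/2491) = -1, so (2/2491)^2 = +1.
Reciprocity: 9 ≡ 1 and 2491 ≡ 3 (mod 4), so (9/2491) = +(2491/9).
Reduce top mod 9: now compute (7/9).
Reciprocity: 7 ≡ 3 and 9 ≡ 1 (mod 4), so (7/9) = +(9/7).
Reduce top mod 7: now compute (2/7).
Pull out 2: since 7 ≡ 7 (mod 8), (2/7) = +1.
Reached (1/7) = 1. Collecting the sign flips along the way, the symbol is +1.

1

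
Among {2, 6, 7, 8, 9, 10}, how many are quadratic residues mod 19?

3

(2/19) = -1 → non-residue.
(6/19) = +1 → QR.
(7/19) = +1 → QR.
(8/19) = -1 → non-residue.
(9/19) = +1 → QR.
(10/19) = -1 → non-residue.
Total quadratic residues among the 6: 3.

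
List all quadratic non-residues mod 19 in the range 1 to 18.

Square k = 1,…,9 (k and 19−k give the same square):
1²=1, 2²=4, 3²=9, 4²=16, 5²≡6, 6²≡17, 7²≡11, 8²≡7, 9²≡5 (mod 19).
The residues are {1, 4, 5, 6, 7, 9, 11, 16, 17}; the non-residues are the remaining 9 nonzero classes.

2 3 8 10 12 13 14 15 18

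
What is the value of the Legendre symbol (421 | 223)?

Euler's criterion: (421/223) ≡ 198^111 (mod 223).
198^2 ≡ 179 (mod 223)
198^4 ≡ 152 (mod 223)
198^8 ≡ 135 (mod 223)
198^16 ≡ 162 (mod 223)
198^32 ≡ 153 (mod 223)
198^64 ≡ 217 (mod 223)
198^111 = 198^(64+32+8+4+2+1) ≡ 222 (mod 223).
Result is 222 ≡ −1, so (421/223) = −1.

-1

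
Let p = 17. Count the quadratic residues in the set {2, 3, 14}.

(2/17) = +1 → QR.
(3/17) = -1 → non-residue.
(14/17) = -1 → non-residue.
Total quadratic residues among the 3: 1.

1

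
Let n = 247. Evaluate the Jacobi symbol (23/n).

Reciprocity: 23 ≡ 3 and 247 ≡ 3 (mod 4), so (23/247) = −(247/23).
Reduce top mod 23: now compute (17/23).
Reciprocity: 17 ≡ 1 and 23 ≡ 3 (mod 4), so (17/23) = +(23/17).
Reduce top mod 17: now compute (6/17).
Pull out 2: since 17 ≡ 1 (mod 8), (2/17) = +1.
Reciprocity: 3 ≡ 3 and 17 ≡ 1 (mod 4), so (3/17) = +(17/3).
Reduce top mod 3: now compute (2/3).
Pull out 2: since 3 ≡ 3 (mod 8), (2/3) = -1.
Reached (1/3) = 1. Collecting the sign flips along the way, the symbol is +1.

1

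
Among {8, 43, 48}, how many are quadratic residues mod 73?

(8/73) = +1 → QR.
(43/73) = -1 → non-residue.
(48/73) = +1 → QR.
Total quadratic residues among the 3: 2.

2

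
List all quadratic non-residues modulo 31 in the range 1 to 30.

Square k = 1,…,15 (k and 31−k give the same square):
1²=1, 2²=4, 3²=9, 4²=16, 5²=25, 6²≡5, 7²≡18, 8²≡2, 9²≡19, 10²≡7, 11²≡28, 12²≡20, 13²≡14, 14²≡10, 15²≡8 (mod 31).
The residues are {1, 2, 4, 5, 7, 8, 9, 10, 14, 16, 18, 19, 20, 25, 28}; the non-residues are the remaining 15 nonzero classes.

3 6 11 12 13 15 17 21 22 23 24 26 27 29 30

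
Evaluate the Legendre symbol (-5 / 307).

Euler's criterion: (-5/307) ≡ 302^153 (mod 307).
302^2 ≡ 25 (mod 307)
302^4 ≡ 11 (mod 307)
302^8 ≡ 121 (mod 307)
302^16 ≡ 212 (mod 307)
302^32 ≡ 122 (mod 307)
302^64 ≡ 148 (mod 307)
302^128 ≡ 107 (mod 307)
302^153 = 302^(128+16+8+1) ≡ 1 (mod 307).
Result is 1, so (-5/307) = 1.

1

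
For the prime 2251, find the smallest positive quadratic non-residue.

2

(2/2251) = −1, so 2 is the smallest positive non-residue mod 2251.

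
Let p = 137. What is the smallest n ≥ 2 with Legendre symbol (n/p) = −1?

(2/137) = +1, so 2 is a residue.
(3/137) = −1, so 3 is the smallest positive non-residue mod 137.

3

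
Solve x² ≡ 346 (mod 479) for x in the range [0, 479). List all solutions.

111, 368

Since 479 ≡ 3 (mod 4), a square root of 346 is 346^((479+1)/4) = 346^120 mod 479.
Repeated squaring: 346^2≡445, 346^4≡198, 346^8≡405, 346^16≡207, 346^32≡218, 346^64≡103 (mod 479).
346^120 = 346^(64+32+16+8) ≡ 368 (mod 479).
Check: 368² = 135424 ≡ 346 (mod 479). The two roots are 111 and 368.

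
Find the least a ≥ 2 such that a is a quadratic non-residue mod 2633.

(2/2633) = +1, so 2 is a residue.
(3/2633) = −1, so 3 is the smallest positive non-residue mod 2633.

3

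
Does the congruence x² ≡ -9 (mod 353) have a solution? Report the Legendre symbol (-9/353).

Euler's criterion: (-9/353) ≡ 344^176 (mod 353).
344^2 ≡ 81 (mod 353)
344^4 ≡ 207 (mod 353)
344^8 ≡ 136 (mod 353)
344^16 ≡ 140 (mod 353)
344^32 ≡ 185 (mod 353)
344^64 ≡ 337 (mod 353)
344^128 ≡ 256 (mod 353)
344^176 = 344^(128+32+16) ≡ 1 (mod 353).
Result is 1, so (-9/353) = 1.

1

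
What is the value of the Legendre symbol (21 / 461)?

Reciprocity: 21 ≡ 1 and 461 ≡ 1 (mod 4), so (21/461) = +(461/21).
Reduce top mod 21: now compute (20/21).
Pull out 2^2: since 21 ≡ 5 (mod 8), (2/21) = -1, so (2/21)^2 = +1.
Reciprocity: 5 ≡ 1 and 21 ≡ 1 (mod 4), so (5/21) = +(21/5).
Reduce top mod 5: now compute (1/5).
Reached (1/5) = 1. Collecting the sign flips along the way, the symbol is +1.

1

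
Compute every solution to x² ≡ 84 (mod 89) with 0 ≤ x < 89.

89 ≡ 1 (mod 4), so we find a root by search.
Trying successive values, 23² = 529 ≡ 84 (mod 89). The other root is 89 − 23 = 66.

23, 66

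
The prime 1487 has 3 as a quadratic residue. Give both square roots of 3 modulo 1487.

Since 1487 ≡ 3 (mod 4), a square root of 3 is 3^((1487+1)/4) = 3^372 mod 1487.
Repeated squaring: 3^2≡9, 3^4≡81, 3^8≡613, 3^16≡1045, 3^32≡567, 3^64≡297, 3^128≡476, 3^256≡552 (mod 1487).
3^372 = 3^(256+64+32+16+4) ≡ 1034 (mod 1487).
Check: 1034² = 1069156 ≡ 3 (mod 1487). The two roots are 453 and 1034.

453, 1034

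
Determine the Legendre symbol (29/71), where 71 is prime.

Reciprocity: 29 ≡ 1 and 71 ≡ 3 (mod 4), so (29/71) = +(71/29).
Reduce top mod 29: now compute (13/29).
Reciprocity: 13 ≡ 1 and 29 ≡ 1 (mod 4), so (13/29) = +(29/13).
Reduce top mod 13: now compute (3/13).
Reciprocity: 3 ≡ 3 and 13 ≡ 1 (mod 4), so (3/13) = +(13/3).
Reduce top mod 3: now compute (1/3).
Reached (1/3) = 1. Collecting the sign flips along the way, the symbol is +1.

1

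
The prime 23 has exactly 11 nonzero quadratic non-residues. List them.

Square k = 1,…,11 (k and 23−k give the same square):
1²=1, 2²=4, 3²=9, 4²=16, 5²≡2, 6²≡13, 7²≡3, 8²≡18, 9²≡12, 10²≡8, 11²≡6 (mod 23).
The residues are {1, 2, 3, 4, 6, 8, 9, 12, 13, 16, 18}; the non-residues are the remaining 11 nonzero classes.

5 7 10 11 14 15 17 19 20 21 22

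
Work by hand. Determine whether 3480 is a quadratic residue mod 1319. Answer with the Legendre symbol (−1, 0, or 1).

First reduce: 3480 ≡ 842 (mod 1319).
Pull out 2: since 1319 ≡ 7 (mod 8), (2/1319) = +1.
Reciprocity: 421 ≡ 1 and 1319 ≡ 3 (mod 4), so (421/1319) = +(1319/421).
Reduce top mod 421: now compute (56/421).
Pull out 2^3: since 421 ≡ 5 (mod 8), (2/421) = -1, so (2/421)^3 = -1.
Reciprocity: 7 ≡ 3 and 421 ≡ 1 (mod 4), so (7/421) = +(421/7).
Reduce top mod 7: now compute (1/7).
Reached (1/7) = 1. Collecting the sign flips along the way, the symbol is -1.

-1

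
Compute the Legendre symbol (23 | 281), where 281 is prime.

-1

Reciprocity: 23 ≡ 3 and 281 ≡ 1 (mod 4), so (23/281) = +(281/23).
Reduce top mod 23: now compute (5/23).
Reciprocity: 5 ≡ 1 and 23 ≡ 3 (mod 4), so (5/23) = +(23/5).
Reduce top mod 5: now compute (3/5).
Reciprocity: 3 ≡ 3 and 5 ≡ 1 (mod 4), so (3/5) = +(5/3).
Reduce top mod 3: now compute (2/3).
Pull out 2: since 3 ≡ 3 (mod 8), (2/3) = -1.
Reached (1/3) = 1. Collecting the sign flips along the way, the symbol is -1.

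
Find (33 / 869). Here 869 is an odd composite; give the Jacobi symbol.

Reciprocity: 33 ≡ 1 and 869 ≡ 1 (mod 4), so (33/869) = +(869/33).
Reduce top mod 33: now compute (11/33).
Reciprocity: 11 ≡ 3 and 33 ≡ 1 (mod 4), so (11/33) = +(33/11).
Reduce top mod 11: now compute (0/11).
Top reduces to 0: gcd > 1, so the symbol is 0.

0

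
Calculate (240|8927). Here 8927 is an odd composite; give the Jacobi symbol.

-1

Pull out 2^4: since 8927 ≡ 7 (mod 8), (2/8927) = +1, so (2/8927)^4 = +1.
Reciprocity: 15 ≡ 3 and 8927 ≡ 3 (mod 4), so (15/8927) = −(8927/15).
Reduce top mod 15: now compute (2/15).
Pull out 2: since 15 ≡ 7 (mod 8), (2/15) = +1.
Reached (1/15) = 1. Collecting the sign flips along the way, the symbol is -1.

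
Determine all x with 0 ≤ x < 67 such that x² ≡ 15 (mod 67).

Since 67 ≡ 3 (mod 4), a square root of 15 is 15^((67+1)/4) = 15^17 mod 67.
Repeated squaring: 15^2≡24, 15^4≡40, 15^8≡59, 15^16≡64 (mod 67).
15^17 = 15^(16+1) ≡ 22 (mod 67).
Check: 22² = 484 ≡ 15 (mod 67). The two roots are 22 and 45.

22, 45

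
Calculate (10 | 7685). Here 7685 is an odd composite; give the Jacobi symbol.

0

Pull out 2: since 7685 ≡ 5 (mod 8), (2/7685) = -1.
Reciprocity: 5 ≡ 1 and 7685 ≡ 1 (mod 4), so (5/7685) = +(7685/5).
Reduce top mod 5: now compute (0/5).
Top reduces to 0: gcd > 1, so the symbol is 0.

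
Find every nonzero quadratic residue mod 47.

Square k = 1,…,23 (k and 47−k give the same square):
1²=1, 2²=4, 3²=9, 4²=16, 5²=25, 6²=36, 7²≡2, 8²≡17, 9²≡34, 10²≡6, 11²≡27, 12²≡3, 13²≡28, 14²≡8, 15²≡37, 16²≡21, 17²≡7, 18²≡42, 19²≡32, 20²≡24, 21²≡18, 22²≡14, 23²≡12 (mod 47).
So the quadratic residues mod 47 are {1, 2, 3, 4, 6, 7, 8, 9, 12, 14, 16, 17, 18, 21, 24, 25, 27, 28, 32, 34, 36, 37, 42}.

1, 2, 3, 4, 6, 7, 8, 9, 12, 14, 16, 17, 18, 21, 24, 25, 27, 28, 32, 34, 36, 37, 42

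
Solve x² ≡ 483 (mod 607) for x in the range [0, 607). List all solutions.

Since 607 ≡ 3 (mod 4), a square root of 483 is 483^((607+1)/4) = 483^152 mod 607.
Repeated squaring: 483^2≡201, 483^4≡339, 483^8≡198, 483^16≡356, 483^32≡480, 483^64≡347, 483^128≡223 (mod 607).
483^152 = 483^(128+16+8) ≡ 559 (mod 607).
Check: 559² = 312481 ≡ 483 (mod 607). The two roots are 48 and 559.

48, 559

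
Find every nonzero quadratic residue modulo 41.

Square k = 1,…,20 (k and 41−k give the same square):
1²=1, 2²=4, 3²=9, 4²=16, 5²=25, 6²=36, 7²≡8, 8²≡23, 9²≡40, 10²≡18, 11²≡39, 12²≡21, 13²≡5, 14²≡32, 15²≡20, 16²≡10, 17²≡2, 18²≡37, 19²≡33, 20²≡31 (mod 41).
So the quadratic residues mod 41 are {1, 2, 4, 5, 8, 9, 10, 16, 18, 20, 21, 23, 25, 31, 32, 33, 36, 37, 39, 40}.

1, 2, 4, 5, 8, 9, 10, 16, 18, 20, 21, 23, 25, 31, 32, 33, 36, 37, 39, 40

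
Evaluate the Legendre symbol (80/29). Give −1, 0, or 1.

First reduce: 80 ≡ 22 (mod 29).
Pull out 2: since 29 ≡ 5 (mod 8), (2/29) = -1.
Reciprocity: 11 ≡ 3 and 29 ≡ 1 (mod 4), so (11/29) = +(29/11).
Reduce top mod 11: now compute (7/11).
Reciprocity: 7 ≡ 3 and 11 ≡ 3 (mod 4), so (7/11) = −(11/7).
Reduce top mod 7: now compute (4/7).
Pull out 2^2: since 7 ≡ 7 (mod 8), (2/7) = +1, so (2/7)^2 = +1.
Reached (1/7) = 1. Collecting the sign flips along the way, the symbol is +1.

1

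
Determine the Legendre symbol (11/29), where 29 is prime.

-1

Euler's criterion: (11/29) ≡ 11^14 (mod 29).
11^2 ≡ 5 (mod 29)
11^4 ≡ 25 (mod 29)
11^8 ≡ 16 (mod 29)
11^14 = 11^(8+4+2) ≡ 28 (mod 29).
Result is 28 ≡ −1, so (11/29) = −1.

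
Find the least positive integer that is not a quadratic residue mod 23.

(2/23) = +1, so 2 is a residue.
(3/23) = +1, so 3 is a residue.
(4/23) = +1, so 4 is a residue.
(5/23) = −1, so 5 is the smallest positive non-residue mod 23.

5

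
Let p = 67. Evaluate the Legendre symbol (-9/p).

-1

First reduce: -9 ≡ 58 (mod 67).
Pull out 2: since 67 ≡ 3 (mod 8), (2/67) = -1.
Reciprocity: 29 ≡ 1 and 67 ≡ 3 (mod 4), so (29/67) = +(67/29).
Reduce top mod 29: now compute (9/29).
Reciprocity: 9 ≡ 1 and 29 ≡ 1 (mod 4), so (9/29) = +(29/9).
Reduce top mod 9: now compute (2/9).
Pull out 2: since 9 ≡ 1 (mod 8), (2/9) = +1.
Reached (1/9) = 1. Collecting the sign flips along the way, the symbol is -1.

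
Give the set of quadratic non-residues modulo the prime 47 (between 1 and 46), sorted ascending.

5 10 11 13 15 19 20 22 23 26 29 30 31 33 35 38 39 40 41 43 44 45 46

Square k = 1,…,23 (k and 47−k give the same square):
1²=1, 2²=4, 3²=9, 4²=16, 5²=25, 6²=36, 7²≡2, 8²≡17, 9²≡34, 10²≡6, 11²≡27, 12²≡3, 13²≡28, 14²≡8, 15²≡37, 16²≡21, 17²≡7, 18²≡42, 19²≡32, 20²≡24, 21²≡18, 22²≡14, 23²≡12 (mod 47).
The residues are {1, 2, 3, 4, 6, 7, 8, 9, 12, 14, 16, 17, 18, 21, 24, 25, 27, 28, 32, 34, 36, 37, 42}; the non-residues are the remaining 23 nonzero classes.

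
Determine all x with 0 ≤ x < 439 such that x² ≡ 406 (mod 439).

Since 439 ≡ 3 (mod 4), a square root of 406 is 406^((439+1)/4) = 406^110 mod 439.
Repeated squaring: 406^2≡211, 406^4≡182, 406^8≡199, 406^16≡91, 406^32≡379, 406^64≡88 (mod 439).
406^110 = 406^(64+32+8+4+2) ≡ 51 (mod 439).
Check: 51² = 2601 ≡ 406 (mod 439). The two roots are 51 and 388.

51, 388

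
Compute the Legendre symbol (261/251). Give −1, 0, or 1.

Euler's criterion: (261/251) ≡ 10^125 (mod 251).
10^2 ≡ 100 (mod 251)
10^4 ≡ 211 (mod 251)
10^8 ≡ 94 (mod 251)
10^16 ≡ 51 (mod 251)
10^32 ≡ 91 (mod 251)
10^64 ≡ 249 (mod 251)
10^125 = 10^(64+32+16+8+4+1) ≡ 250 (mod 251).
Result is 250 ≡ −1, so (261/251) = −1.

-1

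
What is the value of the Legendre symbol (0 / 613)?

Top reduces to 0: gcd > 1, so the symbol is 0.

0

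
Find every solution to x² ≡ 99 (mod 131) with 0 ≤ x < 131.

19, 112

Since 131 ≡ 3 (mod 4), a square root of 99 is 99^((131+1)/4) = 99^33 mod 131.
Repeated squaring: 99^2≡107, 99^4≡52, 99^8≡84, 99^16≡113, 99^32≡62 (mod 131).
99^33 = 99^(32+1) ≡ 112 (mod 131).
Check: 112² = 12544 ≡ 99 (mod 131). The two roots are 19 and 112.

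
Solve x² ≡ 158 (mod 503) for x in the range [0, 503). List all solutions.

Since 503 ≡ 3 (mod 4), a square root of 158 is 158^((503+1)/4) = 158^126 mod 503.
Repeated squaring: 158^2≡317, 158^4≡392, 158^8≡249, 158^16≡132, 158^32≡322, 158^64≡66 (mod 503).
158^126 = 158^(64+32+16+8+4+2) ≡ 366 (mod 503).
Check: 366² = 133956 ≡ 158 (mod 503). The two roots are 137 and 366.

137, 366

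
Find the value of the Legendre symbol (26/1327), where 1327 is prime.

1

Pull out 2: since 1327 ≡ 7 (mod 8), (2/1327) = +1.
Reciprocity: 13 ≡ 1 and 1327 ≡ 3 (mod 4), so (13/1327) = +(1327/13).
Reduce top mod 13: now compute (1/13).
Reached (1/13) = 1. Collecting the sign flips along the way, the symbol is +1.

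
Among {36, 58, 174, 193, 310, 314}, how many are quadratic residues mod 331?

3

(36/331) = +1 → QR.
(58/331) = +1 → QR.
(174/331) = -1 → non-residue.
(193/331) = +1 → QR.
(310/331) = -1 → non-residue.
(314/331) = -1 → non-residue.
Total quadratic residues among the 6: 3.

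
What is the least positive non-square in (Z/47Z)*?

5

(2/47) = +1, so 2 is a residue.
(3/47) = +1, so 3 is a residue.
(4/47) = +1, so 4 is a residue.
(5/47) = −1, so 5 is the smallest positive non-residue mod 47.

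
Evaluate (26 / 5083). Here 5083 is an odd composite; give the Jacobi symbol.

0

Pull out 2: since 5083 ≡ 3 (mod 8), (2/5083) = -1.
Reciprocity: 13 ≡ 1 and 5083 ≡ 3 (mod 4), so (13/5083) = +(5083/13).
Reduce top mod 13: now compute (0/13).
Top reduces to 0: gcd > 1, so the symbol is 0.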